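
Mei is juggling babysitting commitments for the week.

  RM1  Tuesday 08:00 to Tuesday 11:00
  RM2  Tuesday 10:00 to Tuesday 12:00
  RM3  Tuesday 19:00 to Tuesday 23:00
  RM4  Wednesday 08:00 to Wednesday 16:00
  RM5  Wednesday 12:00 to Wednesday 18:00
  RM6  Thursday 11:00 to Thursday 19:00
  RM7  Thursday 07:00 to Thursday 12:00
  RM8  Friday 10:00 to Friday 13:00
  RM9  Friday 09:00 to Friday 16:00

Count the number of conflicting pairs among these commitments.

Sorted by start: RM1, RM2, RM3, RM4, RM5, RM7, RM6, RM9, RM8.
RM2 starts before RM1 ends → RM1 and RM2 overlap.
RM3 starts after RM1 ends; RM1 is clear from here.
RM3 starts after RM2 ends; RM2 is clear from here.
RM4 starts after RM3 ends; RM3 is clear from here.
RM5 starts before RM4 ends → RM4 and RM5 overlap.
RM7 starts after RM4 ends; RM4 is clear from here.
RM7 starts after RM5 ends; RM5 is clear from here.
RM6 starts before RM7 ends → RM7 and RM6 overlap.
RM9 starts after RM7 ends; RM7 is clear from here.
RM9 starts after RM6 ends; RM6 is clear from here.
RM8 starts before RM9 ends → RM9 and RM8 overlap.
Overlapping pairs: RM1 & RM2, RM4 & RM5, RM6 & RM7, RM8 & RM9 — 4 in total.

4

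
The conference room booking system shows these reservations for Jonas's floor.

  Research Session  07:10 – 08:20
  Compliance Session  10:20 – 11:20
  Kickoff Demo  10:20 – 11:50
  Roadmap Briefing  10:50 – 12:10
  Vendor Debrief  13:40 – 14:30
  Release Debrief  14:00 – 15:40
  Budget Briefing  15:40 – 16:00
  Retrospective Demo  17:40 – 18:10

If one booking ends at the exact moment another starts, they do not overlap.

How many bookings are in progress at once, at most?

Sweep the timeline, counting +1 at each start and −1 at each end (ends before starts at a tie):
07:10 start Research Session → 1
08:20 end Research Session → 0
10:20 start Compliance Session → 1
10:20 start Kickoff Demo → 2
10:50 start Roadmap Briefing → 3
11:20 end Compliance Session → 2
11:50 end Kickoff Demo → 1
12:10 end Roadmap Briefing → 0
13:40 start Vendor Debrief → 1
14:00 start Release Debrief → 2
14:30 end Vendor Debrief → 1
15:40 end Release Debrief → 0
15:40 start Budget Briefing → 1
16:00 end Budget Briefing → 0
17:40 start Retrospective Demo → 1
18:10 end Retrospective Demo → 0
Peak is 3, at 10:50 (Compliance Session, Kickoff Demo, Roadmap Briefing).

3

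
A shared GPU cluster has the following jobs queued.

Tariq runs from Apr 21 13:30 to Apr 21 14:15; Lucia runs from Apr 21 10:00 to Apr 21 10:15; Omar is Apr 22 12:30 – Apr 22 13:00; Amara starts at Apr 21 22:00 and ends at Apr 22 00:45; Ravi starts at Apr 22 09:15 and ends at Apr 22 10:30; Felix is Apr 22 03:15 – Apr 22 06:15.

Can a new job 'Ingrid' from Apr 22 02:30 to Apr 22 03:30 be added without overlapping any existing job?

No — it overlaps Felix

Lucia: ends Apr 21 10:15 at or before Ingrid starts Apr 22 02:30 → clear.
Tariq: ends Apr 21 14:15 at or before Ingrid starts Apr 22 02:30 → clear.
Amara: ends Apr 22 00:45 at or before Ingrid starts Apr 22 02:30 → clear.
Felix: starts Apr 22 03:15 before Ingrid ends Apr 22 03:30, and ends Apr 22 06:15 after Ingrid starts Apr 22 02:30 → overlap.
Ravi: starts Apr 22 09:15 at or after Ingrid ends Apr 22 03:30 → clear.
Omar: starts Apr 22 12:30 at or after Ingrid ends Apr 22 03:30 → clear.
Ingrid overlaps Felix.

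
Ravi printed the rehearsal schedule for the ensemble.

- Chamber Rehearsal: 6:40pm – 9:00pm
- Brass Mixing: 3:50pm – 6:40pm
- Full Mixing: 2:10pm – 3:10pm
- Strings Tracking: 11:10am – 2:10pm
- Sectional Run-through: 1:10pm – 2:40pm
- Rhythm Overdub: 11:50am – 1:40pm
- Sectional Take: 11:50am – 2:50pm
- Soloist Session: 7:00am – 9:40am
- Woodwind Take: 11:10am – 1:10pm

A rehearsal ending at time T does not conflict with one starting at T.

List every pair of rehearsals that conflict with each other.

Full Mixing & Sectional Run-through, Full Mixing & Sectional Take, Rhythm Overdub & Sectional Run-through, Rhythm Overdub & Sectional Take, Rhythm Overdub & Strings Tracking, Rhythm Overdub & Woodwind Take, Sectional Run-through & Sectional Take, Sectional Run-through & Strings Tracking, Sectional Take & Strings Tracking, Sectional Take & Woodwind Take, Strings Tracking & Woodwind Take

Sorted by start: Soloist Session, Woodwind Take, Strings Tracking, Sectional Take, Rhythm Overdub, Sectional Run-through, Full Mixing, Brass Mixing, Chamber Rehearsal.
Woodwind Take starts after Soloist Session ends, so Soloist Session has no further overlaps.
Strings Tracking starts before Woodwind Take ends → Woodwind Take and Strings Tracking overlap.
Sectional Take starts before Woodwind Take ends → Woodwind Take and Sectional Take overlap.
Rhythm Overdub starts before Woodwind Take ends → Woodwind Take and Rhythm Overdub overlap.
Sectional Run-through starts exactly when Woodwind Take ends (back-to-back, no overlap), so Woodwind Take has no further overlaps.
Sectional Take starts before Strings Tracking ends → Strings Tracking and Sectional Take overlap.
Rhythm Overdub starts before Strings Tracking ends → Strings Tracking and Rhythm Overdub overlap.
Sectional Run-through starts before Strings Tracking ends → Strings Tracking and Sectional Run-through overlap.
Full Mixing starts exactly when Strings Tracking ends (back-to-back, no overlap), so Strings Tracking has no further overlaps.
Rhythm Overdub starts before Sectional Take ends → Sectional Take and Rhythm Overdub overlap.
Sectional Run-through starts before Sectional Take ends → Sectional Take and Sectional Run-through overlap.
Full Mixing starts before Sectional Take ends → Sectional Take and Full Mixing overlap.
Brass Mixing starts after Sectional Take ends, so Sectional Take has no further overlaps.
Sectional Run-through starts before Rhythm Overdub ends → Rhythm Overdub and Sectional Run-through overlap.
Full Mixing starts after Rhythm Overdub ends, so Rhythm Overdub has no further overlaps.
Full Mixing starts before Sectional Run-through ends → Sectional Run-through and Full Mixing overlap.
Brass Mixing starts after Sectional Run-through ends, so Sectional Run-through has no further overlaps.
Brass Mixing starts after Full Mixing ends, so Full Mixing has no further overlaps.
Chamber Rehearsal starts exactly when Brass Mixing ends (back-to-back, no overlap).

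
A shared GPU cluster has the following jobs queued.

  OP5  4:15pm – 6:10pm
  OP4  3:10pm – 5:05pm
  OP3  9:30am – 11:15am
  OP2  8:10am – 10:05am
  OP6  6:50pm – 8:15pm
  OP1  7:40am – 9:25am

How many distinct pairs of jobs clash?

Check each pair: they overlap iff neither finishes before the other starts.
Sorted by start: OP1, OP2, OP3, OP4, OP5, OP6.
OP2 starts before OP1 ends → OP1 and OP2 overlap.
OP3 starts after OP1 ends — done with OP1.
OP3 starts before OP2 ends → OP2 and OP3 overlap.
OP4 starts after OP2 ends — done with OP2.
OP4 starts after OP3 ends — done with OP3.
OP5 starts before OP4 ends → OP4 and OP5 overlap.
OP6 starts after OP4 ends.
OP6 starts after OP5 ends.
Overlapping pairs: OP1 & OP2, OP2 & OP3, OP4 & OP5 — 3 in total.

3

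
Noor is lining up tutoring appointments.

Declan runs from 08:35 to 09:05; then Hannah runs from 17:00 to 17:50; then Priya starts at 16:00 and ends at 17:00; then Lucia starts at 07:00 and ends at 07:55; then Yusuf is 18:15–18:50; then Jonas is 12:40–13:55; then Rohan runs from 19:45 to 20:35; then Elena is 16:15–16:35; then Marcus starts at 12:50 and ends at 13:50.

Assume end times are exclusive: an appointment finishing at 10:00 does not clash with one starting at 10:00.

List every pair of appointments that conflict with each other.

Check each pair: they overlap iff neither finishes before the other starts.
Sorted by start: Lucia, Declan, Jonas, Marcus, Priya, Elena, Hannah, Yusuf, Rohan.
Declan starts after Lucia ends, so nothing later overlaps Lucia either.
Jonas starts after Declan ends, so nothing later overlaps Declan either.
Marcus starts before Jonas ends → Jonas and Marcus overlap.
Priya starts after Jonas ends, so nothing later overlaps Jonas either.
Priya starts after Marcus ends, so nothing later overlaps Marcus either.
Elena starts before Priya ends → Priya and Elena overlap.
Hannah starts exactly when Priya ends (back-to-back, no overlap), so nothing later overlaps Priya either.
Hannah starts after Elena ends, so nothing later overlaps Elena either.
Yusuf starts after Hannah ends, so nothing later overlaps Hannah either.
Rohan starts after Yusuf ends.

Elena & Priya, Jonas & Marcus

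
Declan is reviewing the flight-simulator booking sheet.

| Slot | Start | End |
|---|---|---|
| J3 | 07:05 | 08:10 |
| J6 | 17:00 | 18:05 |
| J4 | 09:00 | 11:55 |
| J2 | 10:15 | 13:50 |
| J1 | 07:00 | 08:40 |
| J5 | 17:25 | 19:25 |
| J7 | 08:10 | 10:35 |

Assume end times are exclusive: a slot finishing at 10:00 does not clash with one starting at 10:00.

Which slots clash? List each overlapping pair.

J1 & J3, J1 & J7, J2 & J4, J2 & J7, J4 & J7, J5 & J6

Two intervals overlap when each starts before the other ends.
Sorted by start: J1, J3, J7, J4, J2, J6, J5.
J3 starts before J1 ends → J1 and J3 overlap.
J7 starts before J1 ends → J1 and J7 overlap.
J4 starts after J1 ends, so J1 has no further overlaps.
J7 starts exactly when J3 ends (back-to-back, no overlap), so J3 has no further overlaps.
J4 starts before J7 ends → J7 and J4 overlap.
J2 starts before J7 ends → J7 and J2 overlap.
J6 starts after J7 ends, so J7 has no further overlaps.
J2 starts before J4 ends → J4 and J2 overlap.
J6 starts after J4 ends, so J4 has no further overlaps.
J6 starts after J2 ends, so J2 has no further overlaps.
J5 starts before J6 ends → J6 and J5 overlap.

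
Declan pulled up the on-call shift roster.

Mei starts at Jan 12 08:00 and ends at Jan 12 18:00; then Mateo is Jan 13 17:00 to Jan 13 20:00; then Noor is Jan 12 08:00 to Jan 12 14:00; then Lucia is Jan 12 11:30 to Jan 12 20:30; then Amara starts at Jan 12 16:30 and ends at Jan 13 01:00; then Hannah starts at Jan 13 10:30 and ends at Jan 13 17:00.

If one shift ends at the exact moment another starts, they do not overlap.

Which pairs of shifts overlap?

Amara & Lucia, Amara & Mei, Lucia & Mei, Lucia & Noor, Mei & Noor

Sorted by start: Mei, Noor, Lucia, Amara, Hannah, Mateo.
Noor starts before Mei ends → Mei and Noor overlap.
Lucia starts before Mei ends → Mei and Lucia overlap.
Amara starts before Mei ends → Mei and Amara overlap.
Hannah starts after Mei ends — done with Mei.
Lucia starts before Noor ends → Noor and Lucia overlap.
Amara starts after Noor ends — done with Noor.
Amara starts before Lucia ends → Lucia and Amara overlap.
Hannah starts after Lucia ends — done with Lucia.
Hannah starts after Amara ends — done with Amara.
Mateo starts exactly when Hannah ends (back-to-back, no overlap).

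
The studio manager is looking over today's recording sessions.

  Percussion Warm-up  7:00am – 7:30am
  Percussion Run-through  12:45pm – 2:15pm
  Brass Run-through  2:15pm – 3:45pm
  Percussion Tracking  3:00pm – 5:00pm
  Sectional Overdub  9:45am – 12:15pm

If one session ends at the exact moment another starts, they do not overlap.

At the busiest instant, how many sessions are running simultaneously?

2

Sweep the timeline, counting +1 at each start and −1 at each end (ends before starts at a tie):
7:00am start Percussion Warm-up → 1
7:30am end Percussion Warm-up → 0
9:45am start Sectional Overdub → 1
12:15pm end Sectional Overdub → 0
12:45pm start Percussion Run-through → 1
2:15pm end Percussion Run-through → 0
2:15pm start Brass Run-through → 1
3:00pm start Percussion Tracking → 2
3:45pm end Brass Run-through → 1
5:00pm end Percussion Tracking → 0
Peak is 2, at 3:00pm (Brass Run-through, Percussion Tracking).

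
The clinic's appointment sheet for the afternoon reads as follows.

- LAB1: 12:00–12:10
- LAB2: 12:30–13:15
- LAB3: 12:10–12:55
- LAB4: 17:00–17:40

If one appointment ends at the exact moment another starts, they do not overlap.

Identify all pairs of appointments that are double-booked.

LAB2 & LAB3

Two intervals overlap when each starts before the other ends.
Sorted by start: LAB1, LAB3, LAB2, LAB4.
LAB3 starts exactly when LAB1 ends (back-to-back, no overlap), so LAB1 has no further overlaps.
LAB2 starts before LAB3 ends → LAB3 and LAB2 overlap.
LAB4 starts after LAB3 ends.
LAB4 starts after LAB2 ends.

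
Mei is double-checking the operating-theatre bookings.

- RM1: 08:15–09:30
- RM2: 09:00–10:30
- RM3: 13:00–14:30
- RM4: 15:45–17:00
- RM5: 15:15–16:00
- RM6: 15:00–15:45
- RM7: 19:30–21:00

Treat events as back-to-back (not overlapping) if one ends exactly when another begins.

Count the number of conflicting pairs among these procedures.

Check each pair: they overlap iff neither finishes before the other starts.
Sorted by start: RM1, RM2, RM3, RM6, RM5, RM4, RM7.
RM2 starts before RM1 ends → RM1 and RM2 overlap.
RM3 starts after RM1 ends, so RM1 has no further overlaps.
RM3 starts after RM2 ends, so RM2 has no further overlaps.
RM6 starts after RM3 ends, so RM3 has no further overlaps.
RM5 starts before RM6 ends → RM6 and RM5 overlap.
RM4 starts exactly when RM6 ends (back-to-back, no overlap), so RM6 has no further overlaps.
RM4 starts before RM5 ends → RM5 and RM4 overlap.
RM7 starts after RM5 ends.
RM7 starts after RM4 ends.
Overlapping pairs: RM1 & RM2, RM4 & RM5, RM5 & RM6 — 3 in total.

3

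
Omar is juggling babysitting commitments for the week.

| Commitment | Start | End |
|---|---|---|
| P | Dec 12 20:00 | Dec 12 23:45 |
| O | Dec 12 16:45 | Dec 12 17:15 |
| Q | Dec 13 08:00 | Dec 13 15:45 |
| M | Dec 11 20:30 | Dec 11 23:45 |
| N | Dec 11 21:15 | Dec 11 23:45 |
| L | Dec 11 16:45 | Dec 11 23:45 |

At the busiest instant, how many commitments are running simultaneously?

Sweep the timeline, counting +1 at each start and −1 at each end (ends before starts at a tie):
Dec 11 16:45 start L → 1
Dec 11 20:30 start M → 2
Dec 11 21:15 start N → 3
Dec 11 23:45 end L → 2
Dec 11 23:45 end M → 1
Dec 11 23:45 end N → 0
Dec 12 16:45 start O → 1
Dec 12 17:15 end O → 0
Dec 12 20:00 start P → 1
Dec 12 23:45 end P → 0
Dec 13 08:00 start Q → 1
Dec 13 15:45 end Q → 0
Peak is 3, at Dec 11 21:15 (L, M, N).

3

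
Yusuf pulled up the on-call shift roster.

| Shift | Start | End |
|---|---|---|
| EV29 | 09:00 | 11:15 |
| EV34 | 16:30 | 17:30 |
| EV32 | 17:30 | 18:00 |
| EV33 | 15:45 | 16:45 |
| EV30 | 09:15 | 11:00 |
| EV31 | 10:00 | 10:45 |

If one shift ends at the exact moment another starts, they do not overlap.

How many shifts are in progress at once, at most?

Walk through starts and ends in time order (an end at T is processed before a start at T):
09:00 start EV29 → 1
09:15 start EV30 → 2
10:00 start EV31 → 3
10:45 end EV31 → 2
11:00 end EV30 → 1
11:15 end EV29 → 0
15:45 start EV33 → 1
16:30 start EV34 → 2
16:45 end EV33 → 1
17:30 end EV34 → 0
17:30 start EV32 → 1
18:00 end EV32 → 0
Peak is 3, at 10:00 (EV29, EV30, EV31).

3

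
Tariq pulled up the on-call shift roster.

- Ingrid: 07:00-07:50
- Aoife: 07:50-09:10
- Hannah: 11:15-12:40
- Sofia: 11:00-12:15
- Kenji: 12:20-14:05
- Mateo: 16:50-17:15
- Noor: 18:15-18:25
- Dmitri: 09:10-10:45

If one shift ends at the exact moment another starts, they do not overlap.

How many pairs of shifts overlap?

2

Sorted by start: Ingrid, Aoife, Dmitri, Sofia, Hannah, Kenji, Mateo, Noor.
Aoife starts exactly when Ingrid ends (back-to-back, no overlap) — done with Ingrid.
Dmitri starts exactly when Aoife ends (back-to-back, no overlap) — done with Aoife.
Sofia starts after Dmitri ends — done with Dmitri.
Hannah starts before Sofia ends → Sofia and Hannah overlap.
Kenji starts after Sofia ends — done with Sofia.
Kenji starts before Hannah ends → Hannah and Kenji overlap.
Mateo starts after Hannah ends — done with Hannah.
Mateo starts after Kenji ends — done with Kenji.
Noor starts after Mateo ends.
Overlapping pairs: Hannah & Kenji, Hannah & Sofia — 2 in total.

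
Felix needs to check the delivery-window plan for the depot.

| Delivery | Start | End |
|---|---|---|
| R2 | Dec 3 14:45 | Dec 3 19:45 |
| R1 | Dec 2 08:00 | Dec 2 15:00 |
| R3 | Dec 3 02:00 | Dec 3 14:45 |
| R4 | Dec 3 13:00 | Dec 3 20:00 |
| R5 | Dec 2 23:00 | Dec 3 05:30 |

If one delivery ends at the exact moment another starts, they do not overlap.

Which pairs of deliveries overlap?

R2 & R4, R3 & R4, R3 & R5

Sorted by start: R1, R5, R3, R4, R2.
R5 starts after R1 ends, so nothing later overlaps R1 either.
R3 starts before R5 ends → R5 and R3 overlap.
R4 starts after R5 ends, so nothing later overlaps R5 either.
R4 starts before R3 ends → R3 and R4 overlap.
R2 starts exactly when R3 ends (back-to-back, no overlap).
R2 starts before R4 ends → R4 and R2 overlap.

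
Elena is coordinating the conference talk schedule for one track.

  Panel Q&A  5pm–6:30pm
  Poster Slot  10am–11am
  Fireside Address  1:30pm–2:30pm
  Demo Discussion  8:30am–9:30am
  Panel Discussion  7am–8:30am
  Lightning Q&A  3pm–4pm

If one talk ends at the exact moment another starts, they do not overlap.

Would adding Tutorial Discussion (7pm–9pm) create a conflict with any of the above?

Panel Discussion: ends 8:30am at or before Tutorial Discussion starts 7pm → clear.
Demo Discussion: ends 9:30am at or before Tutorial Discussion starts 7pm → clear.
Poster Slot: ends 11am at or before Tutorial Discussion starts 7pm → clear.
Fireside Address: ends 2:30pm at or before Tutorial Discussion starts 7pm → clear.
Lightning Q&A: ends 4pm at or before Tutorial Discussion starts 7pm → clear.
Panel Q&A: ends 6:30pm at or before Tutorial Discussion starts 7pm → clear.

No — it doesn't clash with anything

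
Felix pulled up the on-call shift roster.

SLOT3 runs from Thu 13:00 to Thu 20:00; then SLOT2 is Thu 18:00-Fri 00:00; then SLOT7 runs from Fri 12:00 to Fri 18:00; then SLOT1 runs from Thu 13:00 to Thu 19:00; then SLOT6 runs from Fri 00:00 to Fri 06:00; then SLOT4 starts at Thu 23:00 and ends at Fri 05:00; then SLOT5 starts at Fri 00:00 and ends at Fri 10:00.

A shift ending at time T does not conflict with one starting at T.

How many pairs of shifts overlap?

Sorted by start: SLOT1, SLOT3, SLOT2, SLOT4, SLOT5, SLOT6, SLOT7.
SLOT3 starts before SLOT1 ends → SLOT1 and SLOT3 overlap.
SLOT2 starts before SLOT1 ends → SLOT1 and SLOT2 overlap.
SLOT4 starts after SLOT1 ends, so nothing later overlaps SLOT1 either.
SLOT2 starts before SLOT3 ends → SLOT3 and SLOT2 overlap.
SLOT4 starts after SLOT3 ends, so nothing later overlaps SLOT3 either.
SLOT4 starts before SLOT2 ends → SLOT2 and SLOT4 overlap.
SLOT5 starts exactly when SLOT2 ends (back-to-back, no overlap), so nothing later overlaps SLOT2 either.
SLOT5 starts before SLOT4 ends → SLOT4 and SLOT5 overlap.
SLOT6 starts before SLOT4 ends → SLOT4 and SLOT6 overlap.
SLOT7 starts after SLOT4 ends.
SLOT6 starts before SLOT5 ends → SLOT5 and SLOT6 overlap.
SLOT7 starts after SLOT5 ends.
SLOT7 starts after SLOT6 ends.
Overlapping pairs: SLOT1 & SLOT2, SLOT1 & SLOT3, SLOT2 & SLOT3, SLOT2 & SLOT4, SLOT4 & SLOT5, SLOT4 & SLOT6, SLOT5 & SLOT6 — 7 in total.

7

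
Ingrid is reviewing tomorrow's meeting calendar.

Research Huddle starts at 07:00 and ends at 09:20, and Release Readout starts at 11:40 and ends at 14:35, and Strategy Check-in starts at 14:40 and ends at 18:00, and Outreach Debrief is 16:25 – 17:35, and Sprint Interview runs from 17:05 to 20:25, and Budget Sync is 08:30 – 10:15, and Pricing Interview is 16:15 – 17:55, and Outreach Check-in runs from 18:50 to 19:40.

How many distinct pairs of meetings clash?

Check each pair: they overlap iff neither finishes before the other starts.
Sorted by start: Research Huddle, Budget Sync, Release Readout, Strategy Check-in, Pricing Interview, Outreach Debrief, Sprint Interview, Outreach Check-in.
Budget Sync starts before Research Huddle ends → Research Huddle and Budget Sync overlap.
Release Readout starts after Research Huddle ends, so nothing later overlaps Research Huddle either.
Release Readout starts after Budget Sync ends, so nothing later overlaps Budget Sync either.
Strategy Check-in starts after Release Readout ends, so nothing later overlaps Release Readout either.
Pricing Interview starts before Strategy Check-in ends → Strategy Check-in and Pricing Interview overlap.
Outreach Debrief starts before Strategy Check-in ends → Strategy Check-in and Outreach Debrief overlap.
Sprint Interview starts before Strategy Check-in ends → Strategy Check-in and Sprint Interview overlap.
Outreach Check-in starts after Strategy Check-in ends.
Outreach Debrief starts before Pricing Interview ends → Pricing Interview and Outreach Debrief overlap.
Sprint Interview starts before Pricing Interview ends → Pricing Interview and Sprint Interview overlap.
Outreach Check-in starts after Pricing Interview ends.
Sprint Interview starts before Outreach Debrief ends → Outreach Debrief and Sprint Interview overlap.
Outreach Check-in starts after Outreach Debrief ends.
Outreach Check-in starts before Sprint Interview ends → Sprint Interview and Outreach Check-in overlap.
Overlapping pairs: Budget Sync & Research Huddle, Outreach Check-in & Sprint Interview, Outreach Debrief & Pricing Interview, Outreach Debrief & Sprint Interview, Outreach Debrief & Strategy Check-in, Pricing Interview & Sprint Interview, Pricing Interview & Strategy Check-in, Sprint Interview & Strategy Check-in — 8 in total.

8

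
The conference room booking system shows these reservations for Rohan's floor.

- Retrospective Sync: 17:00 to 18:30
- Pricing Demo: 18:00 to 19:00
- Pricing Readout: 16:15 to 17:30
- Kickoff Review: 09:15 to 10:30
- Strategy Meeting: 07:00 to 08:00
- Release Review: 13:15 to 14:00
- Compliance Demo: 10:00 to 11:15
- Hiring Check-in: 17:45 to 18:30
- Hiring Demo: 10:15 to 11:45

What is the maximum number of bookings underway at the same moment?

3

Sweep the timeline, counting +1 at each start and −1 at each end (ends before starts at a tie):
07:00 start Strategy Meeting → 1
08:00 end Strategy Meeting → 0
09:15 start Kickoff Review → 1
10:00 start Compliance Demo → 2
10:15 start Hiring Demo → 3
10:30 end Kickoff Review → 2
11:15 end Compliance Demo → 1
11:45 end Hiring Demo → 0
13:15 start Release Review → 1
14:00 end Release Review → 0
16:15 start Pricing Readout → 1
17:00 start Retrospective Sync → 2
17:30 end Pricing Readout → 1
17:45 start Hiring Check-in → 2
18:00 start Pricing Demo → 3
18:30 end Hiring Check-in → 2
18:30 end Retrospective Sync → 1
19:00 end Pricing Demo → 0
Peak is 3, at 10:15 (Compliance Demo, Hiring Demo, Kickoff Review).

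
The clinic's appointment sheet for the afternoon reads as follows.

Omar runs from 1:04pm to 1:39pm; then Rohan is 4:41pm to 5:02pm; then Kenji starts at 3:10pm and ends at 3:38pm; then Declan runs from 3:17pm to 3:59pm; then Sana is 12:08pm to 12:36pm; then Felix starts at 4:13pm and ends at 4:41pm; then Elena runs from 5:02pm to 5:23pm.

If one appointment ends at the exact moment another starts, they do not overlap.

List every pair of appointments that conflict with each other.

Sorted by start: Sana, Omar, Kenji, Declan, Felix, Rohan, Elena.
Omar starts after Sana ends — done with Sana.
Kenji starts after Omar ends — done with Omar.
Declan starts before Kenji ends → Kenji and Declan overlap.
Felix starts after Kenji ends — done with Kenji.
Felix starts after Declan ends — done with Declan.
Rohan starts exactly when Felix ends (back-to-back, no overlap) — done with Felix.
Elena starts exactly when Rohan ends (back-to-back, no overlap).

Declan & Kenji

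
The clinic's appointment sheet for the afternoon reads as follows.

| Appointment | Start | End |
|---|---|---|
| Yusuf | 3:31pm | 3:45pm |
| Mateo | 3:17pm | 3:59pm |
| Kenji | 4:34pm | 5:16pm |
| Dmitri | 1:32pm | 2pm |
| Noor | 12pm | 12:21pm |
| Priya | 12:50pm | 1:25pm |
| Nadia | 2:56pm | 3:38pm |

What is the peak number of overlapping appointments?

3

Walk through starts and ends in time order (an end at T is processed before a start at T):
12pm start Noor → 1
12:21pm end Noor → 0
12:50pm start Priya → 1
1:25pm end Priya → 0
1:32pm start Dmitri → 1
2pm end Dmitri → 0
2:56pm start Nadia → 1
3:17pm start Mateo → 2
3:31pm start Yusuf → 3
3:38pm end Nadia → 2
3:45pm end Yusuf → 1
3:59pm end Mateo → 0
4:34pm start Kenji → 1
5:16pm end Kenji → 0
Peak is 3, at 3:31pm (Mateo, Nadia, Yusuf).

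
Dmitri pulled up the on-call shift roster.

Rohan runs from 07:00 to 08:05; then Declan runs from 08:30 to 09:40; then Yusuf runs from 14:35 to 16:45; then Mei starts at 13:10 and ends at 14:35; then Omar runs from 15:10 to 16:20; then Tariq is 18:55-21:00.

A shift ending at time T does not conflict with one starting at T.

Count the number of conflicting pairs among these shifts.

Sorted by start: Rohan, Declan, Mei, Yusuf, Omar, Tariq.
Declan starts after Rohan ends — done with Rohan.
Mei starts after Declan ends — done with Declan.
Yusuf starts exactly when Mei ends (back-to-back, no overlap) — done with Mei.
Omar starts before Yusuf ends → Yusuf and Omar overlap.
Tariq starts after Yusuf ends.
Tariq starts after Omar ends.
Overlapping pairs: Omar & Yusuf — 1 in total.

1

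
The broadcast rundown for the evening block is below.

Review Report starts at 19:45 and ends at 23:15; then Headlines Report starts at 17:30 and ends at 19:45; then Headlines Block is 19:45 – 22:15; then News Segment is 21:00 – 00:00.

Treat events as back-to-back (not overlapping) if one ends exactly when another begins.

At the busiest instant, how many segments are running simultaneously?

Sweep the timeline, counting +1 at each start and −1 at each end (ends before starts at a tie):
17:30 start Headlines Report → 1
19:45 end Headlines Report → 0
19:45 start Headlines Block → 1
19:45 start Review Report → 2
21:00 start News Segment → 3
22:15 end Headlines Block → 2
23:15 end Review Report → 1
00:00 end News Segment → 0
Peak is 3, at 21:00 (Headlines Block, News Segment, Review Report).

3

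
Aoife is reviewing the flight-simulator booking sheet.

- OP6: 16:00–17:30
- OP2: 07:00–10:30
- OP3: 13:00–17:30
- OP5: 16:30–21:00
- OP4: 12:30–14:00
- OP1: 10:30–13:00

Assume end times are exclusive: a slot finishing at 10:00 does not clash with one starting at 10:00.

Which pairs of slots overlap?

Two intervals overlap when each starts before the other ends.
Sorted by start: OP2, OP1, OP4, OP3, OP6, OP5.
OP1 starts exactly when OP2 ends (back-to-back, no overlap) — done with OP2.
OP4 starts before OP1 ends → OP1 and OP4 overlap.
OP3 starts exactly when OP1 ends (back-to-back, no overlap) — done with OP1.
OP3 starts before OP4 ends → OP4 and OP3 overlap.
OP6 starts after OP4 ends — done with OP4.
OP6 starts before OP3 ends → OP3 and OP6 overlap.
OP5 starts before OP3 ends → OP3 and OP5 overlap.
OP5 starts before OP6 ends → OP6 and OP5 overlap.

OP1 & OP4, OP3 & OP4, OP3 & OP5, OP3 & OP6, OP5 & OP6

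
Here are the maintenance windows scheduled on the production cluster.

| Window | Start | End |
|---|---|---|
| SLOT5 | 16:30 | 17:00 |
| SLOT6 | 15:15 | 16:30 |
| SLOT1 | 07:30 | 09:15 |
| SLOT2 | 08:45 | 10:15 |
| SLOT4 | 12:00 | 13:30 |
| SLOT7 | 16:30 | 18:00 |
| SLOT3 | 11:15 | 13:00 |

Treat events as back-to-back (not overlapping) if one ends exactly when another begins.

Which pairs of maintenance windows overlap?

SLOT1 & SLOT2, SLOT3 & SLOT4, SLOT5 & SLOT7

Sorted by start: SLOT1, SLOT2, SLOT3, SLOT4, SLOT6, SLOT5, SLOT7.
SLOT2 starts before SLOT1 ends → SLOT1 and SLOT2 overlap.
SLOT3 starts after SLOT1 ends, so nothing later overlaps SLOT1 either.
SLOT3 starts after SLOT2 ends, so nothing later overlaps SLOT2 either.
SLOT4 starts before SLOT3 ends → SLOT3 and SLOT4 overlap.
SLOT6 starts after SLOT3 ends, so nothing later overlaps SLOT3 either.
SLOT6 starts after SLOT4 ends, so nothing later overlaps SLOT4 either.
SLOT5 starts exactly when SLOT6 ends (back-to-back, no overlap), so nothing later overlaps SLOT6 either.
SLOT7 starts before SLOT5 ends → SLOT5 and SLOT7 overlap.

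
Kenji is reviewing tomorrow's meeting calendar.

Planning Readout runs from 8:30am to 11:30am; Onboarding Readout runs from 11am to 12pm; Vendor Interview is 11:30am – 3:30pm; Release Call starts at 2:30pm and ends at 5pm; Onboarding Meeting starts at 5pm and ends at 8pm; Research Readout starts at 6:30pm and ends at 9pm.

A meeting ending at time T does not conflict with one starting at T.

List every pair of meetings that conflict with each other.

Two intervals overlap when each starts before the other ends.
Sorted by start: Planning Readout, Onboarding Readout, Vendor Interview, Release Call, Onboarding Meeting, Research Readout.
Onboarding Readout starts before Planning Readout ends → Planning Readout and Onboarding Readout overlap.
Vendor Interview starts exactly when Planning Readout ends (back-to-back, no overlap), so Planning Readout has no further overlaps.
Vendor Interview starts before Onboarding Readout ends → Onboarding Readout and Vendor Interview overlap.
Release Call starts after Onboarding Readout ends, so Onboarding Readout has no further overlaps.
Release Call starts before Vendor Interview ends → Vendor Interview and Release Call overlap.
Onboarding Meeting starts after Vendor Interview ends, so Vendor Interview has no further overlaps.
Onboarding Meeting starts exactly when Release Call ends (back-to-back, no overlap), so Release Call has no further overlaps.
Research Readout starts before Onboarding Meeting ends → Onboarding Meeting and Research Readout overlap.

Onboarding Meeting & Research Readout, Onboarding Readout & Planning Readout, Onboarding Readout & Vendor Interview, Release Call & Vendor Interview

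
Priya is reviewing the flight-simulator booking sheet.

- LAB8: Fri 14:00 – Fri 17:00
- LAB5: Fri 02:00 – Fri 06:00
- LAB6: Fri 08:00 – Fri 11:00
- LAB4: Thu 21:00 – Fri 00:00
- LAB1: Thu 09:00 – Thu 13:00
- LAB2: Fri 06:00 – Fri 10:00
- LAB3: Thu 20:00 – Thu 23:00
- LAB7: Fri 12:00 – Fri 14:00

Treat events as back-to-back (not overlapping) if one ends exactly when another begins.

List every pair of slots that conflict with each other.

Sorted by start: LAB1, LAB3, LAB4, LAB5, LAB2, LAB6, LAB7, LAB8.
LAB3 starts after LAB1 ends — done with LAB1.
LAB4 starts before LAB3 ends → LAB3 and LAB4 overlap.
LAB5 starts after LAB3 ends — done with LAB3.
LAB5 starts after LAB4 ends — done with LAB4.
LAB2 starts exactly when LAB5 ends (back-to-back, no overlap) — done with LAB5.
LAB6 starts before LAB2 ends → LAB2 and LAB6 overlap.
LAB7 starts after LAB2 ends — done with LAB2.
LAB7 starts after LAB6 ends — done with LAB6.
LAB8 starts exactly when LAB7 ends (back-to-back, no overlap).

LAB2 & LAB6, LAB3 & LAB4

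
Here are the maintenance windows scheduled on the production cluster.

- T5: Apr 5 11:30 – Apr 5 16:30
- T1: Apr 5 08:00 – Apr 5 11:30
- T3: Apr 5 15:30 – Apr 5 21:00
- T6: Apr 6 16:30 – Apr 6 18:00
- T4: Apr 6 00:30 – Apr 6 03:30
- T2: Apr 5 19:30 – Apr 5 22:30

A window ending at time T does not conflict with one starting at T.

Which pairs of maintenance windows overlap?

T2 & T3, T3 & T5

Two intervals overlap when each starts before the other ends.
Sorted by start: T1, T5, T3, T2, T4, T6.
T5 starts exactly when T1 ends (back-to-back, no overlap) — done with T1.
T3 starts before T5 ends → T5 and T3 overlap.
T2 starts after T5 ends — done with T5.
T2 starts before T3 ends → T3 and T2 overlap.
T4 starts after T3 ends — done with T3.
T4 starts after T2 ends — done with T2.
T6 starts after T4 ends.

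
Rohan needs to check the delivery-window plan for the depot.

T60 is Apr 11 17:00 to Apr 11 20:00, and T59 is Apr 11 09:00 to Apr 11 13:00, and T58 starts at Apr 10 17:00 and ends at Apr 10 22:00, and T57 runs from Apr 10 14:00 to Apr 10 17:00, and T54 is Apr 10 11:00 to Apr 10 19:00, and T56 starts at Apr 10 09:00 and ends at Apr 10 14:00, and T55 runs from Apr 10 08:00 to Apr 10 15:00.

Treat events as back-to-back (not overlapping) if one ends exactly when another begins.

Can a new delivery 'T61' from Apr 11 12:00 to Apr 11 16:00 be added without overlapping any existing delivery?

No — it overlaps T59

T55: ends Apr 10 15:00 at or before T61 starts Apr 11 12:00 → clear.
T56: ends Apr 10 14:00 at or before T61 starts Apr 11 12:00 → clear.
T54: ends Apr 10 19:00 at or before T61 starts Apr 11 12:00 → clear.
T57: ends Apr 10 17:00 at or before T61 starts Apr 11 12:00 → clear.
T58: ends Apr 10 22:00 at or before T61 starts Apr 11 12:00 → clear.
T59: starts Apr 11 09:00 before T61 ends Apr 11 16:00, and ends Apr 11 13:00 after T61 starts Apr 11 12:00 → overlap.
T60: starts Apr 11 17:00 at or after T61 ends Apr 11 16:00 → clear.
T61 overlaps T59.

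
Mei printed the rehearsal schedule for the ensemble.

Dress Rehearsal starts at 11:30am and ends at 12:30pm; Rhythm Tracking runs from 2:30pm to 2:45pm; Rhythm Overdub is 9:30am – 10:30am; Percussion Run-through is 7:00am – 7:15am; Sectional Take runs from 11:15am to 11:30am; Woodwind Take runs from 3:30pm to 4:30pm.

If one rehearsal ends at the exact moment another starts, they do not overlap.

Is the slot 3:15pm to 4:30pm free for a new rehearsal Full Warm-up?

Percussion Run-through: ends 7:15am at or before Full Warm-up starts 3:15pm → clear.
Rhythm Overdub: ends 10:30am at or before Full Warm-up starts 3:15pm → clear.
Sectional Take: ends 11:30am at or before Full Warm-up starts 3:15pm → clear.
Dress Rehearsal: ends 12:30pm at or before Full Warm-up starts 3:15pm → clear.
Rhythm Tracking: ends 2:45pm at or before Full Warm-up starts 3:15pm → clear.
Woodwind Take: starts 3:30pm before Full Warm-up ends 4:30pm, and ends 4:30pm after Full Warm-up starts 3:15pm → overlap.
Full Warm-up overlaps Woodwind Take.

No — it overlaps Woodwind Take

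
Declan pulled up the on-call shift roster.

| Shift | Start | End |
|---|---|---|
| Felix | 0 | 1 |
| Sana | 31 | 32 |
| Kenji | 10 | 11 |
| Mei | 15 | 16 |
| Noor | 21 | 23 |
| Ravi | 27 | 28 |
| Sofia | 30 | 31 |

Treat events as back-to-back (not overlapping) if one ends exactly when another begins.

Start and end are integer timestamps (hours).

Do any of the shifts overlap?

Sorted by start: Felix, Kenji, Mei, Noor, Ravi, Sofia, Sana.
Kenji starts after Felix ends, so nothing later overlaps Felix either.
Mei starts after Kenji ends, so nothing later overlaps Kenji either.
Noor starts after Mei ends, so nothing later overlaps Mei either.
Ravi starts after Noor ends, so nothing later overlaps Noor either.
Sofia starts after Ravi ends, so nothing later overlaps Ravi either.
Sana starts exactly when Sofia ends (back-to-back, no overlap).
Every pair is clear; the schedule has no overlaps.

No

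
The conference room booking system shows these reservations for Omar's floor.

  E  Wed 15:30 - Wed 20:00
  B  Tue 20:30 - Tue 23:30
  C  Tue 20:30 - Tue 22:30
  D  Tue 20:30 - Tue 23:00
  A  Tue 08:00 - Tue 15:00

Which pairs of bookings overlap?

B & C, B & D, C & D

Sorted by start: A, B, C, D, E.
B starts after A ends — done with A.
C starts before B ends → B and C overlap.
D starts before B ends → B and D overlap.
E starts after B ends.
D starts before C ends → C and D overlap.
E starts after C ends.
E starts after D ends.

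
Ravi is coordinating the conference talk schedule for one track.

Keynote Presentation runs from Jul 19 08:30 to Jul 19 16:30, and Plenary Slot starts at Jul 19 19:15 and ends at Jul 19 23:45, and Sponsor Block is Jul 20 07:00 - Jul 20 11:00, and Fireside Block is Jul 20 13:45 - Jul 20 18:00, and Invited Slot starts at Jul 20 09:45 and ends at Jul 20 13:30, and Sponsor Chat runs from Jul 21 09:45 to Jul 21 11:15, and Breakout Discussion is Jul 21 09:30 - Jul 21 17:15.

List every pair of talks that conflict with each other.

Sorted by start: Keynote Presentation, Plenary Slot, Sponsor Block, Invited Slot, Fireside Block, Breakout Discussion, Sponsor Chat.
Plenary Slot starts after Keynote Presentation ends, so nothing later overlaps Keynote Presentation either.
Sponsor Block starts after Plenary Slot ends, so nothing later overlaps Plenary Slot either.
Invited Slot starts before Sponsor Block ends → Sponsor Block and Invited Slot overlap.
Fireside Block starts after Sponsor Block ends, so nothing later overlaps Sponsor Block either.
Fireside Block starts after Invited Slot ends, so nothing later overlaps Invited Slot either.
Breakout Discussion starts after Fireside Block ends, so nothing later overlaps Fireside Block either.
Sponsor Chat starts before Breakout Discussion ends → Breakout Discussion and Sponsor Chat overlap.

Breakout Discussion & Sponsor Chat, Invited Slot & Sponsor Block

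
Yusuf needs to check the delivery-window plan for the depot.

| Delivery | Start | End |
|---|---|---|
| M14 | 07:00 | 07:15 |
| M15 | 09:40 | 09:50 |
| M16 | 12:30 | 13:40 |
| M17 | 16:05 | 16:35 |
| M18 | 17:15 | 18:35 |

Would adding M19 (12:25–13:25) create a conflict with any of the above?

Yes — it overlaps M16

M14: ends 07:15 at or before M19 starts 12:25 → clear.
M15: ends 09:50 at or before M19 starts 12:25 → clear.
M16: starts 12:30 before M19 ends 13:25, and ends 13:40 after M19 starts 12:25 → overlap.
M17: starts 16:05 at or after M19 ends 13:25 → clear.
M18: starts 17:15 at or after M19 ends 13:25 → clear.
M19 overlaps M16.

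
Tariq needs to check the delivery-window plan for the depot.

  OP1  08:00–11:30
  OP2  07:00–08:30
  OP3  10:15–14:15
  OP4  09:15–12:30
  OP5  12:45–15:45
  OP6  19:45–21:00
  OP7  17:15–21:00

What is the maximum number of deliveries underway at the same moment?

3

Sort all start/end points and keep a running count:
07:00 start OP2 → 1
08:00 start OP1 → 2
08:30 end OP2 → 1
09:15 start OP4 → 2
10:15 start OP3 → 3
11:30 end OP1 → 2
12:30 end OP4 → 1
12:45 start OP5 → 2
14:15 end OP3 → 1
15:45 end OP5 → 0
17:15 start OP7 → 1
19:45 start OP6 → 2
21:00 end OP6 → 1
21:00 end OP7 → 0
Peak is 3, at 10:15 (OP1, OP3, OP4).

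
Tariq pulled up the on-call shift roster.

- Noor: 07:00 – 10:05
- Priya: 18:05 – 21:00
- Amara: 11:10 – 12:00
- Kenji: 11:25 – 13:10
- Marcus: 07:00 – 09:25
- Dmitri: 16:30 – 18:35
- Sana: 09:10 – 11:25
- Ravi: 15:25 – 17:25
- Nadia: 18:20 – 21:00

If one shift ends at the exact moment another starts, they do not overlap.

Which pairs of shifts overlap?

Sorted by start: Noor, Marcus, Sana, Amara, Kenji, Ravi, Dmitri, Priya, Nadia.
Marcus starts before Noor ends → Noor and Marcus overlap.
Sana starts before Noor ends → Noor and Sana overlap.
Amara starts after Noor ends — done with Noor.
Sana starts before Marcus ends → Marcus and Sana overlap.
Amara starts after Marcus ends — done with Marcus.
Amara starts before Sana ends → Sana and Amara overlap.
Kenji starts exactly when Sana ends (back-to-back, no overlap) — done with Sana.
Kenji starts before Amara ends → Amara and Kenji overlap.
Ravi starts after Amara ends — done with Amara.
Ravi starts after Kenji ends — done with Kenji.
Dmitri starts before Ravi ends → Ravi and Dmitri overlap.
Priya starts after Ravi ends — done with Ravi.
Priya starts before Dmitri ends → Dmitri and Priya overlap.
Nadia starts before Dmitri ends → Dmitri and Nadia overlap.
Nadia starts before Priya ends → Priya and Nadia overlap.

Amara & Kenji, Amara & Sana, Dmitri & Nadia, Dmitri & Priya, Dmitri & Ravi, Marcus & Noor, Marcus & Sana, Nadia & Priya, Noor & Sana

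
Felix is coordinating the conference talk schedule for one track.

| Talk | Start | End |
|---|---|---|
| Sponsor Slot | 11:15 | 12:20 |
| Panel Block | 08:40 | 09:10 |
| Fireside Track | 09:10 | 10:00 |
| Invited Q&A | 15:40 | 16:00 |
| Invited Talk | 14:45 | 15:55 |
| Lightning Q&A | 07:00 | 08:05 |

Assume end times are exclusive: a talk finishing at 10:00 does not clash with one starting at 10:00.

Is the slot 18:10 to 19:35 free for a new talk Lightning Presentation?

Yes — the slot is free

Lightning Q&A: ends 08:05 at or before Lightning Presentation starts 18:10 → clear.
Panel Block: ends 09:10 at or before Lightning Presentation starts 18:10 → clear.
Fireside Track: ends 10:00 at or before Lightning Presentation starts 18:10 → clear.
Sponsor Slot: ends 12:20 at or before Lightning Presentation starts 18:10 → clear.
Invited Talk: ends 15:55 at or before Lightning Presentation starts 18:10 → clear.
Invited Q&A: ends 16:00 at or before Lightning Presentation starts 18:10 → clear.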